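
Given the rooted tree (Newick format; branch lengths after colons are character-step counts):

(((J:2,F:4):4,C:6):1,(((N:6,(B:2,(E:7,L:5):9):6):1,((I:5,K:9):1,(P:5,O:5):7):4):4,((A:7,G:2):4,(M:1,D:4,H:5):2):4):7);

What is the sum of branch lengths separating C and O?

The path runs C → … → MRCA → … → O; the MRCA is the root of the tree.
Branch lengths along that path: 6 + 1 + 7 + 4 + 4 + 7 + 5 = 34.

34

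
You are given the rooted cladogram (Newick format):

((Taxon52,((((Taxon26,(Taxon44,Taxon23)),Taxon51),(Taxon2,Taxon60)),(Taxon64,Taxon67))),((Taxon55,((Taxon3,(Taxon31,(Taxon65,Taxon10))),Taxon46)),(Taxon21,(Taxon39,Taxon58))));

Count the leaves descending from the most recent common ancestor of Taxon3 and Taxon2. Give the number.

The MRCA of Taxon3 and Taxon2 is the root, so the clade is the entire tree.
That clade contains 18 terminal taxa: Taxon10, Taxon2, Taxon21, Taxon23, Taxon26, Taxon3, Taxon31, Taxon39, Taxon44, Taxon46, Taxon51, Taxon52, Taxon55, Taxon58, Taxon60, Taxon64, Taxon65, Taxon67.

18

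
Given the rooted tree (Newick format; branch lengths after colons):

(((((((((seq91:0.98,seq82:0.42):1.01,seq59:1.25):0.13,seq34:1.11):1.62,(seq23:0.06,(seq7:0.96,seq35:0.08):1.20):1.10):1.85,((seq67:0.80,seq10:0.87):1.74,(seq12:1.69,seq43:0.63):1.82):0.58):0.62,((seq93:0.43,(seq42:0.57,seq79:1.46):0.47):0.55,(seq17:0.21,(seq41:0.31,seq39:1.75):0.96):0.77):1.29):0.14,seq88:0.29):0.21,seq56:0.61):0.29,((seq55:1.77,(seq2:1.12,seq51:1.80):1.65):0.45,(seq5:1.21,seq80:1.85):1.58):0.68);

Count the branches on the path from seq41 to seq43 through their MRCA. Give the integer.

8

The MRCA of seq41 and seq43 is the node subtending ((((((seq91,seq82),seq59),seq34),(seq23,(seq7,seq35))),((seq67,seq10),(seq12,seq43))),((seq93,(seq42,seq79)),(seq17,(seq41,seq39)))).
From seq41 up to that node: 4 branches. From seq43 up to the same node: 4 branches. Total: 4 + 4 = 8.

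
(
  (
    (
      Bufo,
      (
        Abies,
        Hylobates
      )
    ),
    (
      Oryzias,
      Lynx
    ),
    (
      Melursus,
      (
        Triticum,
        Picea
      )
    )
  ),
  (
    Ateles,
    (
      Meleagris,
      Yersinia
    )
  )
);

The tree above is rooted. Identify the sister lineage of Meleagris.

Yersinia

Meleagris attaches to the tree at the node subtending (Meleagris,Yersinia).
The other lineage descending from that same node — the sister group — is the single tip Yersinia.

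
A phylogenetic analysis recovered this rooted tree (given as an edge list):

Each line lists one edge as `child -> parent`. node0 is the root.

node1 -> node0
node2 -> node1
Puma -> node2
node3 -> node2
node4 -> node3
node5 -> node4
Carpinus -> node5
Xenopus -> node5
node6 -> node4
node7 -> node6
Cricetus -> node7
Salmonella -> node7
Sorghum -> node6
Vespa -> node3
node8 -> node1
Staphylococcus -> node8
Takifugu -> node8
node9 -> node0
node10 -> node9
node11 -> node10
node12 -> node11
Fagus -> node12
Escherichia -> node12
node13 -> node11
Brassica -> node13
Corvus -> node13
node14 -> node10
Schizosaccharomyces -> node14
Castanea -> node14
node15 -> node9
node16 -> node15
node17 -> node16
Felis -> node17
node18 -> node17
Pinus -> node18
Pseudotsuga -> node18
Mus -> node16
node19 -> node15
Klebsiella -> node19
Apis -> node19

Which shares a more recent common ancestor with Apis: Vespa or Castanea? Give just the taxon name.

The MRCA of Apis and Castanea subtends ((((Fagus,Escherichia),(Brassica,Corvus)),(Schizosaccharomyces,Castanea)),(((Felis,(Pinus,Pseudotsuga)),Mus),(Klebsiella,Apis))) (12 taxa).
The MRCA of Apis and Vespa is the root, subtending the entire tree (21 taxa).
The first is nested inside the second, so Apis shares a more recent common ancestor with Castanea.

Castanea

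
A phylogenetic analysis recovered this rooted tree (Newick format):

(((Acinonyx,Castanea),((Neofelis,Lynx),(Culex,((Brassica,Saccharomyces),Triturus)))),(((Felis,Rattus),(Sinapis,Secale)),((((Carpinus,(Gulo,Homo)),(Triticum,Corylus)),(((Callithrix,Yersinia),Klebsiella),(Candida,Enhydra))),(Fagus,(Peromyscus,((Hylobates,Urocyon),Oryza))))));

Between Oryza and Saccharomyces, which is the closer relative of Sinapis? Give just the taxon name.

The MRCA of Sinapis and Oryza subtends (((Felis,Rattus),(Sinapis,Secale)),((((Carpinus,(Gulo,Homo)),(Triticum,Corylus)),(((Callithrix,Yersinia),Klebsiella),(Candida,Enhydra))),(Fagus,(Peromyscus,((Hylobates,Urocyon),Oryza))))) (19 taxa).
The MRCA of Sinapis and Saccharomyces is the root, subtending the entire tree (27 taxa).
The first is nested inside the second, so Sinapis shares a more recent common ancestor with Oryza.

Oryza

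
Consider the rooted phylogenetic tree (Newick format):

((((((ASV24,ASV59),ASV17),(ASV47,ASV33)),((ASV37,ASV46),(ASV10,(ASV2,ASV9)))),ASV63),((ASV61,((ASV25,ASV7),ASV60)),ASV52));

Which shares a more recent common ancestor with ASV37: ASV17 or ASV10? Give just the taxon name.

The MRCA of ASV37 and ASV10 subtends ((ASV37,ASV46),(ASV10,(ASV2,ASV9))) (5 taxa).
The MRCA of ASV37 and ASV17 subtends ((((ASV24,ASV59),ASV17),(ASV47,ASV33)),((ASV37,ASV46),(ASV10,(ASV2,ASV9)))) (10 taxa).
The first is nested inside the second, so ASV37 shares a more recent common ancestor with ASV10.

ASV10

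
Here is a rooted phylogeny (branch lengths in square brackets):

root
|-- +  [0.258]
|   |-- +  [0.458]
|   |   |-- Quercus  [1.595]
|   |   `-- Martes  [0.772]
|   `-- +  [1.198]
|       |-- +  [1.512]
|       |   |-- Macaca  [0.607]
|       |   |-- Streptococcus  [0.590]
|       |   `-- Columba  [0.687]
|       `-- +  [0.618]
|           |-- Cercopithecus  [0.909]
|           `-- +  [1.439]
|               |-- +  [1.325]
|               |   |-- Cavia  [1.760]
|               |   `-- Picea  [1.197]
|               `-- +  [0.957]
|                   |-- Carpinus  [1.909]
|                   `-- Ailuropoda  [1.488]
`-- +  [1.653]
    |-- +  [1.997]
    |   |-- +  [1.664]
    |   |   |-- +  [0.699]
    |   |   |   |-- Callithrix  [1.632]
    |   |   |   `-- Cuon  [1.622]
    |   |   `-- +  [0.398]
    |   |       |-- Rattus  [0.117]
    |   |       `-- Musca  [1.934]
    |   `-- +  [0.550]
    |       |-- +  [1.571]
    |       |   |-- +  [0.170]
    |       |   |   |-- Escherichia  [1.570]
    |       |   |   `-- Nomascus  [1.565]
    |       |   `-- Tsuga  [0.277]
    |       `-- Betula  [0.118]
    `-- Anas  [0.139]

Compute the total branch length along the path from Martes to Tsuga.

7.536

The path runs Martes → … → MRCA → … → Tsuga; the MRCA is the root of the tree.
Branch lengths along that path: 0.772 + 0.458 + 0.258 + 1.653 + 1.997 + 0.550 + 1.571 + 0.277 = 7.536.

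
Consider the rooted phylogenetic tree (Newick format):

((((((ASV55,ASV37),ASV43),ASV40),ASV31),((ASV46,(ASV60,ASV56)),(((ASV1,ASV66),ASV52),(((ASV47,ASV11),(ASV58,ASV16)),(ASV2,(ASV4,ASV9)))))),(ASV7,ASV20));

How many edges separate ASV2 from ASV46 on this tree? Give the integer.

The MRCA of ASV2 and ASV46 is the node subtending ((ASV46,(ASV60,ASV56)),(((ASV1,ASV66),ASV52),(((ASV47,ASV11),(ASV58,ASV16)),(ASV2,(ASV4,ASV9))))).
From ASV2 up to that node: 4 branches. From ASV46 up to the same node: 2 branches. Total: 4 + 2 = 6.

6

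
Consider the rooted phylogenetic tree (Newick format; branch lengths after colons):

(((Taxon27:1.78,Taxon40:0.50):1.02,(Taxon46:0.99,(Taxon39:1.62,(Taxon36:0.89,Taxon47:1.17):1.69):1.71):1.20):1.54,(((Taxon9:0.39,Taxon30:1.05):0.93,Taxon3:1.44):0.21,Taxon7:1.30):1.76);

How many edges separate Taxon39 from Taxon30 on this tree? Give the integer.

8

The MRCA of Taxon39 and Taxon30 is the root of the tree.
From Taxon39 up to that node: 4 branches. From Taxon30 up to the same node: 4 branches. Total: 4 + 4 = 8.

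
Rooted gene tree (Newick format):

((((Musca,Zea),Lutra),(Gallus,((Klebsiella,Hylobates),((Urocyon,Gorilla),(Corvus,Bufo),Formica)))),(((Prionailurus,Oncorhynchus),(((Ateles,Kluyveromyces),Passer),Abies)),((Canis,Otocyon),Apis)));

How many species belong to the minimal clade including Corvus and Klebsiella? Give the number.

7

The MRCA of Corvus and Klebsiella is the node subtending ((Klebsiella,Hylobates),((Urocyon,Gorilla),(Corvus,Bufo),Formica)).
That clade contains 7 terminal taxa: Bufo, Corvus, Formica, Gorilla, Hylobates, Klebsiella, Urocyon.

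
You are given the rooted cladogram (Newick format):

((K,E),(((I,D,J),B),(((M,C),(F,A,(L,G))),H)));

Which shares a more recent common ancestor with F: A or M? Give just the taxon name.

The MRCA of F and A subtends (F,A,(L,G)) (4 taxa).
The MRCA of F and M subtends ((M,C),(F,A,(L,G))) (6 taxa).
The first is nested inside the second, so F shares a more recent common ancestor with A.

A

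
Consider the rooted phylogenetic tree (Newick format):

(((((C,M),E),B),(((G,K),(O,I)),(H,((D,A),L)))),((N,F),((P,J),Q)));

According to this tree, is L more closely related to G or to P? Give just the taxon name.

G

The MRCA of L and G subtends (((G,K),(O,I)),(H,((D,A),L))) (8 taxa).
The MRCA of L and P is the root, subtending the entire tree (17 taxa).
The first is nested inside the second, so L shares a more recent common ancestor with G.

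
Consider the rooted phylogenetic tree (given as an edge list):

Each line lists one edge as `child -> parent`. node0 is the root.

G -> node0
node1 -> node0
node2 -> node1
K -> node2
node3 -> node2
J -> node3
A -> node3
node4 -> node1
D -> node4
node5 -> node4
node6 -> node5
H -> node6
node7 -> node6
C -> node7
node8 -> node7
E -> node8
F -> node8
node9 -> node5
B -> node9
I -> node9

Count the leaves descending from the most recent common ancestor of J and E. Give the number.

The MRCA of J and E is the node subtending ((K,(J,A)),(D,((H,(C,(E,F))),(B,I)))).
That clade contains 10 terminal taxa: A, B, C, D, E, F, H, I, J, K.

10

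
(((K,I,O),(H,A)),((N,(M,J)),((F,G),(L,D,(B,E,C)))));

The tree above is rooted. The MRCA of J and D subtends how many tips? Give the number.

The MRCA of J and D is the node subtending ((N,(M,J)),((F,G),(L,D,(B,E,C)))).
That clade contains 10 terminal taxa: B, C, D, E, F, G, J, L, M, N.

10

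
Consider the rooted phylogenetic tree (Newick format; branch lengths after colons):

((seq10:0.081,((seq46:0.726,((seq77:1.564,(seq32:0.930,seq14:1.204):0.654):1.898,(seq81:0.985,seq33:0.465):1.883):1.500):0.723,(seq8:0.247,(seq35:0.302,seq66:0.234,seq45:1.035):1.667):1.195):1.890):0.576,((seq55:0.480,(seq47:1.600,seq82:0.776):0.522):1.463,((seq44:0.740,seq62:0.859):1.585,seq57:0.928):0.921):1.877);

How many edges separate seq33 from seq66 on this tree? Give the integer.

7

The MRCA of seq33 and seq66 is the node subtending ((seq46,((seq77,(seq32,seq14)),(seq81,seq33))),(seq8,(seq35,seq66,seq45))).
From seq33 up to that node: 4 branches. From seq66 up to the same node: 3 branches. Total: 4 + 3 = 7.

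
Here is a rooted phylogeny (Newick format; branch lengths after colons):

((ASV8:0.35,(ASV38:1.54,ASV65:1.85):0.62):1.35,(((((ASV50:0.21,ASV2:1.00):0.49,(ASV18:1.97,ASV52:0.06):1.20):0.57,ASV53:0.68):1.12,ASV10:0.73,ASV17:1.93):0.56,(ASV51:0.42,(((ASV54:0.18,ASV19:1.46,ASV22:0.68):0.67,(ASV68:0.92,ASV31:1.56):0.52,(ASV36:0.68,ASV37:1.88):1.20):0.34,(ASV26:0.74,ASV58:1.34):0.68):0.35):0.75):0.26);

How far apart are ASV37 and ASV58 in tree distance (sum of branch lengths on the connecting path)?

The path runs ASV37 → … → MRCA → … → ASV58; the MRCA is the node subtending (((ASV54,ASV19,ASV22),(ASV68,ASV31),(ASV36,ASV37)),(ASV26,ASV58)).
Branch lengths along that path: 1.88 + 1.20 + 0.34 + 0.68 + 1.34 = 5.44.

5.44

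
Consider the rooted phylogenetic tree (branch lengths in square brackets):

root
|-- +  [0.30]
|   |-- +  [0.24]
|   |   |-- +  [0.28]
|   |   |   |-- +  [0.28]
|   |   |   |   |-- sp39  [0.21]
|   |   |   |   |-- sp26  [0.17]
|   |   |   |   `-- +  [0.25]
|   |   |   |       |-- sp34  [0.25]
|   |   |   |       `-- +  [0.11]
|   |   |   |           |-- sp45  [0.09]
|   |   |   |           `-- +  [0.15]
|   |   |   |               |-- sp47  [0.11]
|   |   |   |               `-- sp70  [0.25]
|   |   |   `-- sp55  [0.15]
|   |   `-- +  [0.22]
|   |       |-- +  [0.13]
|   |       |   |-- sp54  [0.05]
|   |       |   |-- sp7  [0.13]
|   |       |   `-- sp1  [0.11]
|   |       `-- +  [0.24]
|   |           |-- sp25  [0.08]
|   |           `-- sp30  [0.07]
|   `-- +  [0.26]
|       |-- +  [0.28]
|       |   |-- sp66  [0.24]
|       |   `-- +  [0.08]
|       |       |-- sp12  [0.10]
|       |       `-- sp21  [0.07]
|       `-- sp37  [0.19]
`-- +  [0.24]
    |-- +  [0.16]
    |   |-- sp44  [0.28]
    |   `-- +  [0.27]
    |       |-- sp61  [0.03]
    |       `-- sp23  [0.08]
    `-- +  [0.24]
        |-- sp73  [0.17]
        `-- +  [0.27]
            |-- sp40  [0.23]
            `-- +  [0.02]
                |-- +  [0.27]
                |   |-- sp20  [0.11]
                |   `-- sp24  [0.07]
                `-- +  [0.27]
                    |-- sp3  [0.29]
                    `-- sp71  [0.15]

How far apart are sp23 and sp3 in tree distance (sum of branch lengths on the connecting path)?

1.60

The path runs sp23 → … → MRCA → … → sp3; the MRCA is the node subtending ((sp44,(sp61,sp23)),(sp73,(sp40,((sp20,sp24),(sp3,sp71))))).
Branch lengths along that path: 0.08 + 0.27 + 0.16 + 0.24 + 0.27 + 0.02 + 0.27 + 0.29 = 1.60.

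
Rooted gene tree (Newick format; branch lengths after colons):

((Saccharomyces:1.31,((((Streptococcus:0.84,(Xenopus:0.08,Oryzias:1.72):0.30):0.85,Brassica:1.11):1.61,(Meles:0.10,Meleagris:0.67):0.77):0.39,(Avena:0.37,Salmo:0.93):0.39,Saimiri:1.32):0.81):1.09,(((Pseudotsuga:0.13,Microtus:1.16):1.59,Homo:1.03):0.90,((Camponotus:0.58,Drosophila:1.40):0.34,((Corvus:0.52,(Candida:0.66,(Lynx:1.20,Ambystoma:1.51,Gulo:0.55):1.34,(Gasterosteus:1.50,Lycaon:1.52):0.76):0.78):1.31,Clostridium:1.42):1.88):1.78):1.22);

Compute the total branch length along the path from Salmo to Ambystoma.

13.04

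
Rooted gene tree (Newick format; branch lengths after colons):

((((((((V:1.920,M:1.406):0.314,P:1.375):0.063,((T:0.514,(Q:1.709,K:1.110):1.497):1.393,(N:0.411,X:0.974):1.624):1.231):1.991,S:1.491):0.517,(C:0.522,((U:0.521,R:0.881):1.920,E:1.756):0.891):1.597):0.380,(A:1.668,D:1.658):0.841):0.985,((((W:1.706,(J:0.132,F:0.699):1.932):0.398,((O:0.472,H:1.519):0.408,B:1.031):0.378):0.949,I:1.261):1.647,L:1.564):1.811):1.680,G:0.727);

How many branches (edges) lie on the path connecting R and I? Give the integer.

The MRCA of R and I is the node subtending (((((((V,M),P),((T,(Q,K)),(N,X))),S),(C,((U,R),E))),(A,D)),((((W,(J,F)),((O,H),B)),I),L)).
From R up to that node: 6 branches. From I up to the same node: 3 branches. Total: 6 + 3 = 9.

9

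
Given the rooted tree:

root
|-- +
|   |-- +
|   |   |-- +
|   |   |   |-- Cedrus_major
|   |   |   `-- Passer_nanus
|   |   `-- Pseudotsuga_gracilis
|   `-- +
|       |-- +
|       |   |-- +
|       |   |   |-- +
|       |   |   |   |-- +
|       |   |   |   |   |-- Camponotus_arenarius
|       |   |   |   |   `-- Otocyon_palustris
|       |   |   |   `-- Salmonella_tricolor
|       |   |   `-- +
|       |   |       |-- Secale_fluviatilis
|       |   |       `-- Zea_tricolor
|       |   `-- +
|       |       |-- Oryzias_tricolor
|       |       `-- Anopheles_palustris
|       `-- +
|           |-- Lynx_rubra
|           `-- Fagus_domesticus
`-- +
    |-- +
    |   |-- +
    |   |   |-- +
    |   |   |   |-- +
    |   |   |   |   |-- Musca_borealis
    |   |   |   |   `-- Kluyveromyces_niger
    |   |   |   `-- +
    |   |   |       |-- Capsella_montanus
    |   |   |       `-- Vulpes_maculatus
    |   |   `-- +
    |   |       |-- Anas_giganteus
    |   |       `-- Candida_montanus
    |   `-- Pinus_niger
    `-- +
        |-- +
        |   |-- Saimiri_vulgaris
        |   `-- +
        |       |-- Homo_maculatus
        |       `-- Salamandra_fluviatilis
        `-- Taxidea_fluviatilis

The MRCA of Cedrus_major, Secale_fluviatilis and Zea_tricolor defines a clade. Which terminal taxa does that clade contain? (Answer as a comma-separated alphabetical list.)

Anopheles_palustris, Camponotus_arenarius, Cedrus_major, Fagus_domesticus, Lynx_rubra, Oryzias_tricolor, Otocyon_palustris, Passer_nanus, Pseudotsuga_gracilis, Salmonella_tricolor, Secale_fluviatilis, Zea_tricolor

Tracing Cedrus_major: it sits inside (Cedrus_major,Passer_nanus).
Tracing Secale_fluviatilis: it sits inside (Secale_fluviatilis,Zea_tricolor).
Tracing Zea_tricolor: it sits inside (Secale_fluviatilis,Zea_tricolor).
The smallest clade enclosing all 3 is (((Cedrus_major,Passer_nanus),Pseudotsuga_gracilis),(((((Camponotus_arenarius,Otocyon_palustris),Salmonella_tricolor),(Secale_fluviatilis,Zea_tricolor)),(Oryzias_tricolor,Anopheles_palustris)),(Lynx_rubra,Fagus_domesticus))); the answer is its 12 terminal taxa in alphabetical order.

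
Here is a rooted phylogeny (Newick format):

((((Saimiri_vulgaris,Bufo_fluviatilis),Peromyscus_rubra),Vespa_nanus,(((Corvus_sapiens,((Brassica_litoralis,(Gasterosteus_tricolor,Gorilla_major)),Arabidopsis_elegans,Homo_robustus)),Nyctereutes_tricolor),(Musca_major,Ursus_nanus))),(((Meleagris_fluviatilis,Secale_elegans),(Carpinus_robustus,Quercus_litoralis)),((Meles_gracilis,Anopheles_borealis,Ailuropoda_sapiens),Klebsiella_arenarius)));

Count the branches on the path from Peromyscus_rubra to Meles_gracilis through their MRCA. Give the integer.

The MRCA of Peromyscus_rubra and Meles_gracilis is the root of the tree.
From Peromyscus_rubra up to that node: 3 branches. From Meles_gracilis up to the same node: 4 branches. Total: 3 + 4 = 7.

7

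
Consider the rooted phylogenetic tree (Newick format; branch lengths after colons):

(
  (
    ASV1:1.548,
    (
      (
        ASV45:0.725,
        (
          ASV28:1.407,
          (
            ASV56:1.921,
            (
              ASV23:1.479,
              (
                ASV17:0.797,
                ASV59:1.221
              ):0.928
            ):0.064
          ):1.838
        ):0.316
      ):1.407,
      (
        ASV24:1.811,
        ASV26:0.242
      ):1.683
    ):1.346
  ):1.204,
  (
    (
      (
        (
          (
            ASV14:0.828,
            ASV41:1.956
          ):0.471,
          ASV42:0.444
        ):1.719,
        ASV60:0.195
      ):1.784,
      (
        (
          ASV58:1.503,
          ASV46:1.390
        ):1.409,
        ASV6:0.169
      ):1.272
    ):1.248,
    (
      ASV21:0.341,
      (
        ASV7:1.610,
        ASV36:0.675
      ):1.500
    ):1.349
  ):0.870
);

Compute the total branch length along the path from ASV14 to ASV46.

8.873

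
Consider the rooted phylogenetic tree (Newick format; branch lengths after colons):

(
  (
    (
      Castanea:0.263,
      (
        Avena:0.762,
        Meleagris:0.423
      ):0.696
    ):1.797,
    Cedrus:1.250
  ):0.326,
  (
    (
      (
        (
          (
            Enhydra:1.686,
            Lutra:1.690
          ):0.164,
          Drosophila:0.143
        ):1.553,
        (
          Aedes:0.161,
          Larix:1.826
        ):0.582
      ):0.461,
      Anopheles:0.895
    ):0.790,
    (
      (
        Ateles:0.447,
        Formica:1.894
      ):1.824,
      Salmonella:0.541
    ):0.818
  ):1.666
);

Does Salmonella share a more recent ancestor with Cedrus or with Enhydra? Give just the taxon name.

The MRCA of Salmonella and Enhydra subtends (((((Enhydra,Lutra),Drosophila),(Aedes,Larix)),Anopheles),((Ateles,Formica),Salmonella)) (9 taxa).
The MRCA of Salmonella and Cedrus is the root, subtending the entire tree (13 taxa).
The first is nested inside the second, so Salmonella shares a more recent common ancestor with Enhydra.

Enhydra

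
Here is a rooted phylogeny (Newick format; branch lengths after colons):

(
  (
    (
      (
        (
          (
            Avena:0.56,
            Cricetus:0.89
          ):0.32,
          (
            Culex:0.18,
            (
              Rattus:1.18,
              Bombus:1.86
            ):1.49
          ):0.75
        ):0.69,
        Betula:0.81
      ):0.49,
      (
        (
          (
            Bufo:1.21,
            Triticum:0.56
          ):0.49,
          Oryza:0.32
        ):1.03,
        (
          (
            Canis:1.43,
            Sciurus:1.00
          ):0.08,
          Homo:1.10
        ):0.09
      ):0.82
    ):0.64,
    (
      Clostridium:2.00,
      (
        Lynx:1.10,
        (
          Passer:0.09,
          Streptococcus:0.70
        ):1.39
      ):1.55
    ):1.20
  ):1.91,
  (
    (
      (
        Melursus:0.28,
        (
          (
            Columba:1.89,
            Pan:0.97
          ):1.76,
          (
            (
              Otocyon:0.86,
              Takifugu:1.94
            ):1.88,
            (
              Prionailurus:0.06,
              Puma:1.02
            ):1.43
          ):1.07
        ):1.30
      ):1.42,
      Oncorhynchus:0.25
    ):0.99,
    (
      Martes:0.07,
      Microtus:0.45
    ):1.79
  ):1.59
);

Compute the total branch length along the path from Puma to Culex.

The path runs Puma → … → MRCA → … → Culex; the MRCA is the root of the tree.
Branch lengths along that path: 1.02 + 1.43 + 1.07 + 1.30 + 1.42 + 0.99 + 1.59 + 1.91 + 0.64 + 0.49 + 0.69 + 0.75 + 0.18 = 13.48.

13.48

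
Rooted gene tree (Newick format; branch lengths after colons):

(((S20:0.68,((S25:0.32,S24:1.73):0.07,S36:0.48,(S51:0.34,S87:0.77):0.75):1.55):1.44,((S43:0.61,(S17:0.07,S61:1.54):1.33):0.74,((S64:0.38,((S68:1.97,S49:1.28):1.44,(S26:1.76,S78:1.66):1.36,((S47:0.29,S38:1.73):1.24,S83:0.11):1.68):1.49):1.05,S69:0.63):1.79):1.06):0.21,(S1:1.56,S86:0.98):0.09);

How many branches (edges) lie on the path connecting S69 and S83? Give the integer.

The MRCA of S69 and S83 is the node subtending ((S64,((S68,S49),(S26,S78),((S47,S38),S83))),S69).
From S69 up to that node: 1 branch. From S83 up to the same node: 4 branches. Total: 1 + 4 = 5.

5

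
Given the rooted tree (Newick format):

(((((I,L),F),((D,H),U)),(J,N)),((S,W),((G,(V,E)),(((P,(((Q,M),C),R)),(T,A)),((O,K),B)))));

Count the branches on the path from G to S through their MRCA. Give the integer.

The MRCA of G and S is the node subtending ((S,W),((G,(V,E)),(((P,(((Q,M),C),R)),(T,A)),((O,K),B)))).
From G up to that node: 3 branches. From S up to the same node: 2 branches. Total: 3 + 2 = 5.

5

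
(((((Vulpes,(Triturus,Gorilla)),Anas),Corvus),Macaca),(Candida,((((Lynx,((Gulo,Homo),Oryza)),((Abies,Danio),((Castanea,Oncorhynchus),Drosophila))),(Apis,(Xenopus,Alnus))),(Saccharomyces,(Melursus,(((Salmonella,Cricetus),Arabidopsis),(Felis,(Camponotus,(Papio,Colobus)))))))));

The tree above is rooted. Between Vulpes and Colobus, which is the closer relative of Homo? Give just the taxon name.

The MRCA of Homo and Colobus subtends ((((Lynx,((Gulo,Homo),Oryza)),((Abies,Danio),((Castanea,Oncorhynchus),Drosophila))),(Apis,(Xenopus,Alnus))),(Saccharomyces,(Melursus,(((Salmonella,Cricetus),Arabidopsis),(Felis,(Camponotus,(Papio,Colobus))))))) (21 taxa).
The MRCA of Homo and Vulpes is the root, subtending the entire tree (28 taxa).
The first is nested inside the second, so Homo shares a more recent common ancestor with Colobus.

Colobus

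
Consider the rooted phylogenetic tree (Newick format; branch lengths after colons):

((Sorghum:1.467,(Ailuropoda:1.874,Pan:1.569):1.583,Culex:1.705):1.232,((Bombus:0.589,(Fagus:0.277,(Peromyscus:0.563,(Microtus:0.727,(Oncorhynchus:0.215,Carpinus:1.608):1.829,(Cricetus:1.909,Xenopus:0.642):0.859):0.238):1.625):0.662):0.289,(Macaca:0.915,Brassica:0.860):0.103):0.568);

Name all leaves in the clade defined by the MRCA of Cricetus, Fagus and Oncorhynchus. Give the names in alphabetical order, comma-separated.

Tracing Cricetus: it sits inside (Cricetus,Xenopus).
Tracing Fagus: it sits inside (Fagus,(Peromyscus,(Microtus,(Oncorhynchus,Carpinus),(Cricetus,Xenopus)))).
Tracing Oncorhynchus: it sits inside (Oncorhynchus,Carpinus).
The smallest clade enclosing all 3 is (Fagus,(Peromyscus,(Microtus,(Oncorhynchus,Carpinus),(Cricetus,Xenopus)))); the answer is its 7 terminal taxa in alphabetical order.

Carpinus, Cricetus, Fagus, Microtus, Oncorhynchus, Peromyscus, Xenopus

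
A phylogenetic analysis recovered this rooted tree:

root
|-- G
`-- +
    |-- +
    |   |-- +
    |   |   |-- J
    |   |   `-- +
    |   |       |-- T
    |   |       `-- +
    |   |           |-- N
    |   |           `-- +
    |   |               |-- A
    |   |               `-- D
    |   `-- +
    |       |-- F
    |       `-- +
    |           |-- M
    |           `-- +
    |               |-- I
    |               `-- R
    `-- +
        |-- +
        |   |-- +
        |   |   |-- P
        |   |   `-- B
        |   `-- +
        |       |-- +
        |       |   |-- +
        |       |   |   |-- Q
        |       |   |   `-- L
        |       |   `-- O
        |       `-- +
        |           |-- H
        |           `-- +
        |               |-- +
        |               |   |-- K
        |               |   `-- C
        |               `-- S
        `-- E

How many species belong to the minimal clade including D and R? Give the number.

The MRCA of D and R is the node subtending ((J,(T,(N,(A,D)))),(F,(M,(I,R)))).
That clade contains 9 terminal taxa: A, D, F, I, J, M, N, R, T.

9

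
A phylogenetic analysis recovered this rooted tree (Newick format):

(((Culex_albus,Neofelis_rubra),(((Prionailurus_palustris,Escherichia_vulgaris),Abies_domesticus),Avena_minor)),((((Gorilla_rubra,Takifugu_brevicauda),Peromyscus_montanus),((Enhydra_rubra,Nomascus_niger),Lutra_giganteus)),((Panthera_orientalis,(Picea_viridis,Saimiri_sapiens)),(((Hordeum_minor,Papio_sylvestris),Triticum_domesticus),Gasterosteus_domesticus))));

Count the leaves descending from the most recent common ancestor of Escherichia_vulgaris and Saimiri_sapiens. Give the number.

The MRCA of Escherichia_vulgaris and Saimiri_sapiens is the root, so the clade is the entire tree.
That clade contains 19 terminal taxa: Abies_domesticus, Avena_minor, Culex_albus, Enhydra_rubra, Escherichia_vulgaris, Gasterosteus_domesticus, Gorilla_rubra, Hordeum_minor, Lutra_giganteus, Neofelis_rubra, Nomascus_niger, Panthera_orientalis, Papio_sylvestris, Peromyscus_montanus, Picea_viridis, Prionailurus_palustris, Saimiri_sapiens, Takifugu_brevicauda, Triticum_domesticus.

19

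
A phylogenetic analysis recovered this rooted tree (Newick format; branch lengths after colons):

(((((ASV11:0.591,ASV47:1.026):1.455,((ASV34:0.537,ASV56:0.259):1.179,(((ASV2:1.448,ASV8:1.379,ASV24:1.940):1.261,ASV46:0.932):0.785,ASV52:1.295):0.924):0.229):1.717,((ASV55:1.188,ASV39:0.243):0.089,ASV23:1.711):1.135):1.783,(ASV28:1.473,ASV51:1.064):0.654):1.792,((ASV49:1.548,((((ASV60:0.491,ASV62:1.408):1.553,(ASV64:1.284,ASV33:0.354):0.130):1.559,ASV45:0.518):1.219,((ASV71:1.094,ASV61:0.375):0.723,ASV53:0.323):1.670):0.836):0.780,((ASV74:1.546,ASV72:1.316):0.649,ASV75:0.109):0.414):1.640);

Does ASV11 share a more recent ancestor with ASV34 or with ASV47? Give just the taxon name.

ASV47

The MRCA of ASV11 and ASV47 subtends (ASV11,ASV47) (2 taxa).
The MRCA of ASV11 and ASV34 subtends ((ASV11,ASV47),((ASV34,ASV56),(((ASV2,ASV8,ASV24),ASV46),ASV52))) (9 taxa).
The first is nested inside the second, so ASV11 shares a more recent common ancestor with ASV47.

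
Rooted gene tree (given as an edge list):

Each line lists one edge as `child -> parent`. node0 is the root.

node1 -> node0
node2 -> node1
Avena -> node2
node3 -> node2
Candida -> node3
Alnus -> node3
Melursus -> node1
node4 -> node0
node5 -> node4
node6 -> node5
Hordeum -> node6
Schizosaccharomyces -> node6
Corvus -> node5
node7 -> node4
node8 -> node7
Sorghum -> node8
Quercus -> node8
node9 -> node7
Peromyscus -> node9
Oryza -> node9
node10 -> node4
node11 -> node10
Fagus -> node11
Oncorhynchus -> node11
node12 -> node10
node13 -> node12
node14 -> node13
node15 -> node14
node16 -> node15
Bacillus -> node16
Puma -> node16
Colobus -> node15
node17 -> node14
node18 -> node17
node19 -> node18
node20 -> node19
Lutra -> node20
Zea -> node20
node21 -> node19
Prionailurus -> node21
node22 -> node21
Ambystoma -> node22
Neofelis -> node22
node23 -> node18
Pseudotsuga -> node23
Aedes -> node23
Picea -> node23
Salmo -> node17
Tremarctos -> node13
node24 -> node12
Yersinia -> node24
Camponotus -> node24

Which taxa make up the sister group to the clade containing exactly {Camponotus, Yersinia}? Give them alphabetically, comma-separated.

Aedes, Ambystoma, Bacillus, Colobus, Lutra, Neofelis, Picea, Prionailurus, Pseudotsuga, Puma, Salmo, Tremarctos, Zea

The clade containing exactly {Camponotus, Yersinia} attaches to the tree at the node subtending (((((Bacillus,Puma),Colobus),((((Lutra,Zea),(Prionailurus,(Ambystoma,Neofelis))),(Pseudotsuga,Aedes,Picea)),Salmo)),Tremarctos),(Yersinia,Camponotus)).
The other lineage descending from that same node — the sister group — is ((((Bacillus,Puma),Colobus),((((Lutra,Zea),(Prionailurus,(Ambystoma,Neofelis))),(Pseudotsuga,Aedes,Picea)),Salmo)),Tremarctos); its 13 tips in alphabetical order are the answer.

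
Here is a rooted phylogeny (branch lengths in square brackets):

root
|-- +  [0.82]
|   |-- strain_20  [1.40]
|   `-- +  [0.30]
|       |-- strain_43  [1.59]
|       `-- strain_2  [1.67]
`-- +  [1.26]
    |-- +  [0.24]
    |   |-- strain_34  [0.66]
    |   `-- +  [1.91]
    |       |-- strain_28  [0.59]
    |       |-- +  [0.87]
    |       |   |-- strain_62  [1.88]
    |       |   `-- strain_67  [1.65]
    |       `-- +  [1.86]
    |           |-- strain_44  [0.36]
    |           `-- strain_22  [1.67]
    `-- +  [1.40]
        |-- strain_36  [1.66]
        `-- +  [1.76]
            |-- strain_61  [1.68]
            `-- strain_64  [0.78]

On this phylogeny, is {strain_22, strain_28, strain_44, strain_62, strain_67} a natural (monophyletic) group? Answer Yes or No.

Yes

The most recent common ancestor of these taxa subtends (strain_28,(strain_62,strain_67),(strain_44,strain_22)).
That clade has exactly 5 tips — every listed taxon and nothing else — so the group is monophyletic.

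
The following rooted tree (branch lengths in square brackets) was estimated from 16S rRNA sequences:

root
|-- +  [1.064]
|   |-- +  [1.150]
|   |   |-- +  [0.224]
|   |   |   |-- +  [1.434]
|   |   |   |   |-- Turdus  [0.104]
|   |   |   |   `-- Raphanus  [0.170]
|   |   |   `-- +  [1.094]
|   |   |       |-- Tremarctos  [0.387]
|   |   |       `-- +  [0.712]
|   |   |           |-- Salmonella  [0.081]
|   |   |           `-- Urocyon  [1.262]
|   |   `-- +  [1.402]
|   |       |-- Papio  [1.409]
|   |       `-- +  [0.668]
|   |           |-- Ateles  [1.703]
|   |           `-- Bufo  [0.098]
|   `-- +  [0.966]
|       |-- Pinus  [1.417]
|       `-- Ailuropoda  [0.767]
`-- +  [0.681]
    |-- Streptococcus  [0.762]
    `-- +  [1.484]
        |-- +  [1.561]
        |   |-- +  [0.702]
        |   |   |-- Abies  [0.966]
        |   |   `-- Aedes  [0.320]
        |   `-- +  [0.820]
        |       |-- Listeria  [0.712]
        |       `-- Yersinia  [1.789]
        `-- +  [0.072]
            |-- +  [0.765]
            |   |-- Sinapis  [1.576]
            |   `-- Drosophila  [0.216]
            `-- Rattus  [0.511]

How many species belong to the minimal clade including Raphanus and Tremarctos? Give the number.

5

The MRCA of Raphanus and Tremarctos is the node subtending ((Turdus,Raphanus),(Tremarctos,(Salmonella,Urocyon))).
That clade contains 5 terminal taxa: Raphanus, Salmonella, Tremarctos, Turdus, Urocyon.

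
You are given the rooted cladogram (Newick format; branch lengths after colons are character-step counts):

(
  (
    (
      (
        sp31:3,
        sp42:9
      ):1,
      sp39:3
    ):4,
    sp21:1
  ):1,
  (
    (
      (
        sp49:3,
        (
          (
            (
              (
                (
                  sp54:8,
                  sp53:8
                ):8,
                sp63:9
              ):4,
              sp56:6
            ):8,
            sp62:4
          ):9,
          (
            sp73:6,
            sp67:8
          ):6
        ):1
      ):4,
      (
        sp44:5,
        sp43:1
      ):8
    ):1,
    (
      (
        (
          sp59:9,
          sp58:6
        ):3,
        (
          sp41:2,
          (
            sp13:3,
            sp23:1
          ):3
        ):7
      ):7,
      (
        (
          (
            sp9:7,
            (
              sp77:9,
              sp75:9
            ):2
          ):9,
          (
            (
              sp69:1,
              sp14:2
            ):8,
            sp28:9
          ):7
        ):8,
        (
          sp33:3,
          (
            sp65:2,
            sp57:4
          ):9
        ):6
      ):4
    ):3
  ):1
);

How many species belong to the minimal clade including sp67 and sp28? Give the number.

The MRCA of sp67 and sp28 is the node subtending (((sp49,(((((sp54,sp53),sp63),sp56),sp62),(sp73,sp67))),(sp44,sp43)),(((sp59,sp58),(sp41,(sp13,sp23))),(((sp9,(sp77,sp75)),((sp69,sp14),sp28)),(sp33,(sp65,sp57))))).
That clade contains 24 terminal taxa: sp13, sp14, sp23, sp28, sp33, sp41, sp43, sp44, sp49, sp53, sp54, sp56, sp57, sp58, sp59, sp62, sp63, sp65, sp67, sp69, sp73, sp75, sp77, sp9.

24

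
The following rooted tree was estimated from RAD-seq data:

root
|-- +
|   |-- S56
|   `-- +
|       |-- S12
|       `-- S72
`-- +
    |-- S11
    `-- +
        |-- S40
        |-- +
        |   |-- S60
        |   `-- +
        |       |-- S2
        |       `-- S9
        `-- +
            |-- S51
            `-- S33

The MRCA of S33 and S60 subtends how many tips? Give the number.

6

The MRCA of S33 and S60 is the node subtending (S40,(S60,(S2,S9)),(S51,S33)).
That clade contains 6 terminal taxa: S2, S33, S40, S51, S60, S9.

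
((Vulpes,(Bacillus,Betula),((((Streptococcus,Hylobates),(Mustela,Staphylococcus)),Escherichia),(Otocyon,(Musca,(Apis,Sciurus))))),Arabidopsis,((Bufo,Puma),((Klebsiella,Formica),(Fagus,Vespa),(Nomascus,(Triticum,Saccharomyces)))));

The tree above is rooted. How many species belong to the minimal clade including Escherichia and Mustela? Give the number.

5

The MRCA of Escherichia and Mustela is the node subtending (((Streptococcus,Hylobates),(Mustela,Staphylococcus)),Escherichia).
That clade contains 5 terminal taxa: Escherichia, Hylobates, Mustela, Staphylococcus, Streptococcus.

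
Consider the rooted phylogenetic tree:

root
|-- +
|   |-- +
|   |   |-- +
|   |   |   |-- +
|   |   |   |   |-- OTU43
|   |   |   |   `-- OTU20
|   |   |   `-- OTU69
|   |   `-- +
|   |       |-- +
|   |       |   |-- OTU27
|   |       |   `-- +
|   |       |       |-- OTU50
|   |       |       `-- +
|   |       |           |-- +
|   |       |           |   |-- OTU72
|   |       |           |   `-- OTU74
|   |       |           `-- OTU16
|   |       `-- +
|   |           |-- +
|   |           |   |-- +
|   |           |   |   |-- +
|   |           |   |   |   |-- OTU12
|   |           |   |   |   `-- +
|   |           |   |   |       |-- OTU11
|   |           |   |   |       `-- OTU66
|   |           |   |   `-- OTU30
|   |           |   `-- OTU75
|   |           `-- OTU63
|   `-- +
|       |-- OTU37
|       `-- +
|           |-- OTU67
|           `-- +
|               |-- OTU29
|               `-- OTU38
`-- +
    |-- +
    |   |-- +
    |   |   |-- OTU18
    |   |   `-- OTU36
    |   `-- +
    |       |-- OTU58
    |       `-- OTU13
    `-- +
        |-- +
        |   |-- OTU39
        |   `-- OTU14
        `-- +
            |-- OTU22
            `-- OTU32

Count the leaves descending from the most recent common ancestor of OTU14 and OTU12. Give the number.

26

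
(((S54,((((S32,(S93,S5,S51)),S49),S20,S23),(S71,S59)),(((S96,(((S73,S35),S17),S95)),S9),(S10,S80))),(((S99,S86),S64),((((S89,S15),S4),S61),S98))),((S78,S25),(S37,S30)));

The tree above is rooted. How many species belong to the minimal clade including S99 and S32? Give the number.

26

The MRCA of S99 and S32 is the node subtending ((S54,((((S32,(S93,S5,S51)),S49),S20,S23),(S71,S59)),(((S96,(((S73,S35),S17),S95)),S9),(S10,S80))),(((S99,S86),S64),((((S89,S15),S4),S61),S98))).
That clade contains 26 terminal taxa: S10, S15, S17, S20, S23, S32, S35, S4, S49, S5, S51, S54, S59, S61, S64, S71, S73, S80, S86, S89, S9, S93, S95, S96, S98, S99.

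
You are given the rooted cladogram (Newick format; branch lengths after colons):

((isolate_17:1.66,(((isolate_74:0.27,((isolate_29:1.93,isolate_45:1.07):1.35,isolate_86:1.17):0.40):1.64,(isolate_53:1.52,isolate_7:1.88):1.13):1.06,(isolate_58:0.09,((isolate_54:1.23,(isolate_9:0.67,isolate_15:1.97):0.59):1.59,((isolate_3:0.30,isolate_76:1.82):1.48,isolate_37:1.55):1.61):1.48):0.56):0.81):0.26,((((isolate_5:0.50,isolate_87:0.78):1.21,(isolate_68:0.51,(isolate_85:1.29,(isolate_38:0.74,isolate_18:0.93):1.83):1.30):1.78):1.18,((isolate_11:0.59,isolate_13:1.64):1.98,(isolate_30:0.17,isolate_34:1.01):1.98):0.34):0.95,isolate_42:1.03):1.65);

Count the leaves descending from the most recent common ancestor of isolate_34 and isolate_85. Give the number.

The MRCA of isolate_34 and isolate_85 is the node subtending (((isolate_5,isolate_87),(isolate_68,(isolate_85,(isolate_38,isolate_18)))),((isolate_11,isolate_13),(isolate_30,isolate_34))).
That clade contains 10 terminal taxa: isolate_11, isolate_13, isolate_18, isolate_30, isolate_34, isolate_38, isolate_5, isolate_68, isolate_85, isolate_87.

10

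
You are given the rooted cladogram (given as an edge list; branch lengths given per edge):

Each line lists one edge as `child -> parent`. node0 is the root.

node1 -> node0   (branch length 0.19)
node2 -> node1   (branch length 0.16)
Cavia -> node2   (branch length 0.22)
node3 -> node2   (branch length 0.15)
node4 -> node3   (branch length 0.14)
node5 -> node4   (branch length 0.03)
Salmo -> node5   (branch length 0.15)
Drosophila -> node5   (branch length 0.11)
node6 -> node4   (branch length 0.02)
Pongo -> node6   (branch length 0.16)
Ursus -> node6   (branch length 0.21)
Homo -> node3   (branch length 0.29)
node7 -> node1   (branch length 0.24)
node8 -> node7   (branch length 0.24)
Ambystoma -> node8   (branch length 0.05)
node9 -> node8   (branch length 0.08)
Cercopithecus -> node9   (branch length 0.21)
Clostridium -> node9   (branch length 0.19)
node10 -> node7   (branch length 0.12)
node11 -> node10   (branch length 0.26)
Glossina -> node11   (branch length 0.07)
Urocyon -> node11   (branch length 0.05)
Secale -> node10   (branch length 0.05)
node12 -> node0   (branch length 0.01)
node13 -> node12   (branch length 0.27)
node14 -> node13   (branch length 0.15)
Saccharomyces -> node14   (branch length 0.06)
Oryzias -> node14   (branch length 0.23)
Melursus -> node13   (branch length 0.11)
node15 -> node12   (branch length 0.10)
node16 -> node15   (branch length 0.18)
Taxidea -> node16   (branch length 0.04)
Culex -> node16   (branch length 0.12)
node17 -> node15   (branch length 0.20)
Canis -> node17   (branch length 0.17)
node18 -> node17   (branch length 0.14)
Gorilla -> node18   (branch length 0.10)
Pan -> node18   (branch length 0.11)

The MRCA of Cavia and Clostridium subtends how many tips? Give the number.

The MRCA of Cavia and Clostridium is the node subtending ((Cavia,(((Salmo,Drosophila),(Pongo,Ursus)),Homo)),((Ambystoma,(Cercopithecus,Clostridium)),((Glossina,Urocyon),Secale))).
That clade contains 12 terminal taxa: Ambystoma, Cavia, Cercopithecus, Clostridium, Drosophila, Glossina, Homo, Pongo, Salmo, Secale, Urocyon, Ursus.

12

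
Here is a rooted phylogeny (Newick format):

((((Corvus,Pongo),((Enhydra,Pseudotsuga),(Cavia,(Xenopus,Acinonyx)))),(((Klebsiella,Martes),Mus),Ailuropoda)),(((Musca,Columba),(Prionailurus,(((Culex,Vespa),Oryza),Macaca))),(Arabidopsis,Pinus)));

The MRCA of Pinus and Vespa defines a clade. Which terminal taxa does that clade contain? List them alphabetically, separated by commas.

Tracing Pinus: it sits inside (Arabidopsis,Pinus).
Tracing Vespa: it sits inside (Culex,Vespa).
The smallest clade enclosing both is (((Musca,Columba),(Prionailurus,(((Culex,Vespa),Oryza),Macaca))),(Arabidopsis,Pinus)); the answer is its 9 terminal taxa in alphabetical order.

Arabidopsis, Columba, Culex, Macaca, Musca, Oryza, Pinus, Prionailurus, Vespa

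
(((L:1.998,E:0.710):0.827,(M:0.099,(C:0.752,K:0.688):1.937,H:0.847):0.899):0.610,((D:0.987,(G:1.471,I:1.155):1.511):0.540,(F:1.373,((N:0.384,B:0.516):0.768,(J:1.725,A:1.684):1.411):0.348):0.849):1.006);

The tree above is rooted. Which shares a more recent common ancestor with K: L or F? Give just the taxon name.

L

The MRCA of K and L subtends ((L,E),(M,(C,K),H)) (6 taxa).
The MRCA of K and F is the root, subtending the entire tree (14 taxa).
The first is nested inside the second, so K shares a more recent common ancestor with L.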